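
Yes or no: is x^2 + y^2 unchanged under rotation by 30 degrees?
Yes

Applying rotation by 30 degrees: x' = x*cos(30 degrees) - y*sin(30 degrees) = sqrt(3)x/2 - y/2, y' = x*sin(30 degrees) + y*cos(30 degrees) = x/2 + sqrt(3)y/2

Substituting into x^2 + y^2:
(sqrt(3)x/2 - y/2)^2 + (x/2 + sqrt(3)y/2)^2
= x^2 + y^2

This equals the original expression x^2 + y^2, so it IS invariant.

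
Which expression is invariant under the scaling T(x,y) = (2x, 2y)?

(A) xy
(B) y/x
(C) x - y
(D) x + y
B

Under the uniform scaling T(x,y) = (2x, 2y):
Substitute the transformed coordinates into each option and compare with the original:
(A) xy  ->  (2x)(2y) = 4xy   [differs from xy: not invariant]
(B) y/x  ->  (2y)/(2x) = y/x   [equals y/x: invariant]
(C) x - y  ->  (2x) - (2y) = 2x - 2y   [differs from x - y: not invariant]
(D) x + y  ->  (2x) + (2y) = 2x + 2y   [differs from x + y: not invariant]

Only option (B), y/x, is unchanged by the transformation.
The common factor 2 cancels in a ratio of coordinates, while sums, products and sums of squares pick up factors of 2 or 4.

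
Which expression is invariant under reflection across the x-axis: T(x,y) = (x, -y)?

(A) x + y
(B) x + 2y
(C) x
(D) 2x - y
C

The map is reflection across the x-axis: T(x,y) = (x, -y).
Substitute the transformed coordinates into each option and compare with the original:
(A) x + y  ->  (x) + (-y) = x - y   [differs from x + y: not invariant]
(B) x + 2y  ->  (x) + 2(-y) = x - 2y   [differs from x + 2y: not invariant]
(C) x  ->  (x) = x   [equals x: invariant]
(D) 2x - y  ->  2(x) - (-y) = 2x + y   [differs from 2x - y: not invariant]

Only option (C), x, is unchanged by the transformation.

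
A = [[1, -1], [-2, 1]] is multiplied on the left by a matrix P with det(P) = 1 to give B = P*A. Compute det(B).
-1

By the multiplicative property of determinants, det(B) = det(P*A) = det(P) * det(A) = det(A),
so the determinant is invariant under multiplication by any determinant-1 matrix; we just need det(A).

det(A) = (1)(1) - (-1)(-2) = 1 - 2 = -1

Therefore det(B) = 1 * (-1) = -1.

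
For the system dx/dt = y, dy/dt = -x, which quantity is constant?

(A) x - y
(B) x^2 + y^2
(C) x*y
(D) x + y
B

A first integral I satisfies dI/dt = 0 along every solution. Differentiate each option and use the equation of motion:
(A) d/dt[x - y] = y - (-x) = x + y, not identically 0
(B) d/dt[x^2 + y^2] = 2x*dx/dt + 2y*dy/dt = 2x*y + 2y*(-x) = 0
(C) d/dt[x*y] = (dx/dt)y + x(dy/dt) = y^2 - x^2, not identically 0
(D) d/dt[x + y] = y + (-x) = y - x, not identically 0

Only (B) has zero time-derivative. So x^2 + y^2 (the squared radius; trajectories are circles) is the conserved quantity.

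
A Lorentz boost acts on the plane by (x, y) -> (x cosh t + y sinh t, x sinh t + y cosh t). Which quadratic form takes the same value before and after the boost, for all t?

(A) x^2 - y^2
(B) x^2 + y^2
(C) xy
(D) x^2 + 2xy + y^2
A

Write x' = x cosh t + y sinh t, y' = x sinh t + y cosh t and substitute into each option:
(A) x^2 - y^2: (x cosh t + y sinh t)^2 - (x sinh t + y cosh t)^2 = x^2(cosh^2 t - sinh^2 t) + 2xy(cosh t sinh t - sinh t cosh t) + y^2(sinh^2 t - cosh^2 t) = x^2 - y^2   [invariant, using cosh^2 t - sinh^2 t = 1]
(B) x^2 + y^2: (x cosh t + y sinh t)^2 + (x sinh t + y cosh t)^2 = (x^2 + y^2)(cosh^2 t + sinh^2 t) + 4xy sinh t cosh t = (x^2 + y^2) cosh 2t + 2xy sinh 2t   [not invariant for t != 0]
(C) xy: (x cosh t + y sinh t)(x sinh t + y cosh t) = xy(cosh^2 t + sinh^2 t) + (x^2 + y^2) sinh t cosh t = xy cosh 2t + (x^2 + y^2)(sinh 2t)/2   [not invariant for t != 0]
(D) x^2 + 2xy + y^2: (x' + y')^2 with x' + y' = (x + y)(cosh t + sinh t) = (x + y)e^t, so it becomes (x + y)^2 e^(2t)   [not invariant for t != 0]

Only (A) x^2 - y^2 is unchanged; it is the Minkowski form preserved by Lorentz boosts, just as x^2 + y^2 is preserved by ordinary rotations.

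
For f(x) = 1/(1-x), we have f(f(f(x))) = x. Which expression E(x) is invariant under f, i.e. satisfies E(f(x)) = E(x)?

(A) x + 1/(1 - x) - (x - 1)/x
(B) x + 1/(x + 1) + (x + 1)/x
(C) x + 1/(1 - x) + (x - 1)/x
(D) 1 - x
C

Replace x by f(x) = 1/(1 - x) in each option and simplify. As a quick numerical cross-check, also compare E(4) with E(f(4)) = E(-1/3).

(A) x + 1/(1 - x) - (x - 1)/x  ->  (1/(1 - x)) + 1/(1 - (1/(1 - x))) - ((1/(1 - x)) - 1)/(1/(1 - x)) = (x^2(1 - x) - x + (x - 1)^2)/(x(x - 1)); check: E(4) = 35/12 but E(-1/3) = -43/12.   [not invariant]
(B) x + 1/(x + 1) + (x + 1)/x  ->  (1/(1 - x)) + 1/((1/(1 - x)) + 1) + ((1/(1 - x)) + 1)/(1/(1 - x)) = (-x^3 + 6x^2 - 11x + 7)/(x^2 - 3x + 2); check: E(4) = 109/20 but E(-1/3) = -5/6.   [not invariant]
(C) x + 1/(1 - x) + (x - 1)/x  ->  (1/(1 - x)) + 1/(1 - (1/(1 - x))) + ((1/(1 - x)) - 1)/(1/(1 - x)), which simplifies back to x + 1/(1 - x) + (x - 1)/x; check: E(4) = 53/12, E(-1/3) = 53/12.   [invariant]
(D) 1 - x  ->  1 - (1/(1 - x)) = x/(x - 1); check: E(4) = -3 but E(-1/3) = 4/3.   [not invariant]

Only (C) is unchanged. Indeed f(f(x)) = 1/(1 - 1/(1-x)) = (1-x)/(-x) = (x-1)/x, so E(x) = x + f(x) + f(f(x)) is the sum over the whole 3-cycle; applying f just permutes the three terms cyclically (x -> f(x) -> f(f(x)) -> x), leaving the sum unchanged.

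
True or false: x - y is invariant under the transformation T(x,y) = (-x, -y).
False

Substitute T(x,y) = (-x, -y) into the expression and compare with the original.

Original: x - y
After applying T: (-x) - (-y) = -x + y

This differs from the original x - y (difference: -2x + 2y), so the expression is NOT invariant.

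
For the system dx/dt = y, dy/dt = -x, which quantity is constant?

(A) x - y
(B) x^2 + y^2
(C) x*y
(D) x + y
B

A first integral I satisfies dI/dt = 0 along every solution. Differentiate each option and use the equation of motion:
(A) d/dt[x - y] = y - (-x) = x + y, not identically 0
(B) d/dt[x^2 + y^2] = 2x*dx/dt + 2y*dy/dt = 2x*y + 2y*(-x) = 0
(C) d/dt[x*y] = (dx/dt)y + x(dy/dt) = y^2 - x^2, not identically 0
(D) d/dt[x + y] = y + (-x) = y - x, not identically 0

Only (B) has zero time-derivative. So x^2 + y^2 (the squared radius; trajectories are circles) is the conserved quantity.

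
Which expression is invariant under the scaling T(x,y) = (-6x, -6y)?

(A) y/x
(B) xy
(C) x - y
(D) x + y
A

Under the uniform scaling T(x,y) = (-6x, -6y):
Substitute the transformed coordinates into each option and compare with the original:
(A) y/x  ->  (-6y)/(-6x) = y/x   [equals y/x: invariant]
(B) xy  ->  (-6x)(-6y) = 36xy   [differs from xy: not invariant]
(C) x - y  ->  (-6x) - (-6y) = -6x + 6y   [differs from x - y: not invariant]
(D) x + y  ->  (-6x) + (-6y) = -6x - 6y   [differs from x + y: not invariant]

Only option (A), y/x, is unchanged by the transformation.
The common factor -6 cancels in a ratio of coordinates, while sums, products and sums of squares pick up factors of -6 or 36.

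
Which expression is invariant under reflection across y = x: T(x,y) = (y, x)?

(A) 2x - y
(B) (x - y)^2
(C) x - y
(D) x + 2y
B

The map is reflection across y = x: T(x,y) = (y, x).
Substitute the transformed coordinates into each option and compare with the original:
(A) 2x - y  ->  2(y) - (x) = -x + 2y   [differs from 2x - y: not invariant]
(B) (x - y)^2  ->  ((y) - (x))^2 = x^2 - 2xy + y^2   [equals (x - y)^2: invariant]
(C) x - y  ->  (y) - (x) = -x + y   [differs from x - y: not invariant]
(D) x + 2y  ->  (y) + 2(x) = 2x + y   [differs from x + 2y: not invariant]

Only option (B), (x - y)^2, is unchanged by the transformation.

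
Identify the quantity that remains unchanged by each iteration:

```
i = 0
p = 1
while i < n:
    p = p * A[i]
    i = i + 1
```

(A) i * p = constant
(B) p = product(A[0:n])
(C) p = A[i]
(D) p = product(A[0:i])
D

A loop invariant must hold before the first iteration and be re-established by every execution of the body.

(D) p = product(A[0:i]): Initially i = 0 and p = 1 = product of the empty slice A[0:0]. If p = product(A[0:i]) holds at the top of an iteration, the body sets p to product(A[0:i]) * A[i] = product(A[0:i+1]) and then i to i+1, so the property is restored. At exit i = n, giving p = product(A[0:n]).

The other options fail:
(A) i * p = constant: initially i * p = 0, but after one iteration it is 1 * A[0], which is nonzero in general.
(B) p = product(A[0:n]): false before the loop (p = 1, not the full product) -- it only becomes true at exit.
(C) p = A[i]: after the first iteration p = A[0] but i = 1; in general p is a product of several elements, not a single one.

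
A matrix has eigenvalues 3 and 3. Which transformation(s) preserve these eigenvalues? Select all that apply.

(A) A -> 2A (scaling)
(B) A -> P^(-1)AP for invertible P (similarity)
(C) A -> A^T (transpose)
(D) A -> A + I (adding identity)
B and C

Eigenvalues are preserved by:
1. Similarity transformations: A -> P^(-1)AP (same characteristic polynomial)
2. Transpose: A^T has the same eigenvalues as A

Eigenvalues are NOT preserved by:
- Adding identity: eigenvalues become 3+1, 3+1
- Scaling: eigenvalues become 6, 6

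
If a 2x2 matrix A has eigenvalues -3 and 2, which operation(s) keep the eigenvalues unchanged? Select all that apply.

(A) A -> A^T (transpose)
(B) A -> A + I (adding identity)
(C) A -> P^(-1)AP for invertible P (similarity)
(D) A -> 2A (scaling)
A and C

Eigenvalues are preserved by:
1. Similarity transformations: A -> P^(-1)AP (same characteristic polynomial)
2. Transpose: A^T has the same eigenvalues as A

Eigenvalues are NOT preserved by:
- Adding identity: eigenvalues become -3+1, 2+1
- Scaling: eigenvalues become -6, 4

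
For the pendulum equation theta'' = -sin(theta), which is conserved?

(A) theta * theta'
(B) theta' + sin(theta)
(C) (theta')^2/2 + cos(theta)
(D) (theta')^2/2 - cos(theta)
D

A first integral I satisfies dI/dt = 0 along every solution. Differentiate each option and use the equation of motion:
(A) d/dt[theta * theta'] = (theta')^2 + theta theta'' = (theta')^2 - theta sin(theta), not identically 0
(B) d/dt[theta' + sin(theta)] = theta'' + cos(theta) theta' = -sin(theta) + theta' cos(theta), not identically 0
(C) d/dt[(theta')^2/2 + cos(theta)] = theta' theta'' - sin(theta) theta' = -2 theta' sin(theta), not identically 0
(D) d/dt[(theta')^2/2 - cos(theta)] = theta' theta'' + sin(theta) theta' = theta'(-sin(theta)) + theta' sin(theta) = 0

Only (D) has zero time-derivative. This is the total energy: kinetic (theta')^2/2 plus potential -cos(theta).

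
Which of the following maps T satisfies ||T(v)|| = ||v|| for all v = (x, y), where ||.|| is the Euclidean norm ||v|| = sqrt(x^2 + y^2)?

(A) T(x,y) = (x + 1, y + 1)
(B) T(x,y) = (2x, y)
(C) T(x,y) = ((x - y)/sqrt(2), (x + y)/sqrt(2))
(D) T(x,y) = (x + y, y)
C

A transformation preserves a norm if ||T(v)|| = ||v|| for every v; a single vector where the norm changes rules an option out.

(A) T(x,y) = (x + 1, y + 1): v = (1, 0) has norm sqrt((1)^2 + (0)^2) = 1, but T(v) = (2, 1) has norm sqrt(5) -- not preserved.
(B) T(x,y) = (2x, y): v = (1, 0) has norm sqrt((1)^2 + (0)^2) = 1, but T(v) = (2, 0) has norm 2 -- not preserved.
(C) T(x,y) = ((x - y)/sqrt(2), (x + y)/sqrt(2)): preserves the norm -- it is an orthogonal map (a rotation/reflection), and (sqrt(2)(x - y)/2)^2 + (sqrt(2)(x + y)/2)^2 simplifies to x^2 + y^2.
(D) T(x,y) = (x + y, y): v = (0, 1) has norm sqrt((0)^2 + (1)^2) = 1, but T(v) = (1, 1) has norm sqrt(2) -- not preserved.

Therefore the answer is (C).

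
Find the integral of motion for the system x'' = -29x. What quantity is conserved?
E = (x')^2 + 29x^2

Multiply the equation by x':
x' * x'' = -29x * x'
The left side is d/dt[(x')^2/2] and the right side is d/dt[-29x^2/2], so
d/dt[(x')^2/2 + 29x^2/2] = 0, i.e. (x')^2/2 + 29x^2/2 = constant.
Multiplying by 2, the integral of motion is E = (x')^2 + 29x^2.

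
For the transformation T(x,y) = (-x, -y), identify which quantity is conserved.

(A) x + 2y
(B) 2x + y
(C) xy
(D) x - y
C

An expression E(x,y) is invariant under T if E(T(x,y)) = E(x,y). Here T(x,y) = (-x, -y).
Substitute the transformed coordinates into each option and compare with the original:
(A) x + 2y  ->  (-x) + 2(-y) = -x - 2y   [differs from x + 2y: not invariant]
(B) 2x + y  ->  2(-x) + (-y) = -2x - y   [differs from 2x + y: not invariant]
(C) xy  ->  (-x)(-y) = xy   [equals xy: invariant]
(D) x - y  ->  (-x) - (-y) = -x + y   [differs from x - y: not invariant]

Only option (C), xy, is unchanged by the transformation.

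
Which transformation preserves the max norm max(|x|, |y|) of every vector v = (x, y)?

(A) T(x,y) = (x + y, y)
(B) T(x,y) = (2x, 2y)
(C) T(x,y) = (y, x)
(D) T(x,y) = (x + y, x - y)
C

A transformation preserves a norm if ||T(v)|| = ||v|| for every v; a single vector where the norm changes rules an option out.

(A) T(x,y) = (x + y, y): v = (1, 1) has norm max(|1|, |1|) = 1, but T(v) = (2, 1) has norm 2 -- not preserved.
(B) T(x,y) = (2x, 2y): v = (1, 0) has norm max(|1|, |0|) = 1, but T(v) = (2, 0) has norm 2 -- not preserved.
(C) T(x,y) = (y, x): preserves the norm -- it only permutes the coordinates and/or flips signs, which leaves max(|x|, |y|) unchanged.
(D) T(x,y) = (x + y, x - y): v = (1, 1) has norm max(|1|, |1|) = 1, but T(v) = (2, 0) has norm 2 -- not preserved.

Therefore the answer is (C).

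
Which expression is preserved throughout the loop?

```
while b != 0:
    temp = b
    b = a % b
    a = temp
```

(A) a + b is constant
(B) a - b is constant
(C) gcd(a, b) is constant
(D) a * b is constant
C

A loop invariant must hold before the first iteration and be re-established by every execution of the body.

(C) gcd(a, b) is constant: One iteration replaces (a, b) by (b, a mod b). Since a mod b = a - q*b for an integer q, any common divisor of a and b divides b and a mod b, and conversely; hence gcd(b, a mod b) = gcd(a, b). For instance (39, 5) -> (5, 4) keeps gcd = 1. At exit b = 0 and a = gcd of the original inputs.

The other options fail:
(A) a + b is constant: e.g. (a, b) = (39, 5) -> (5, 4): the sum goes from 44 to 9.
(B) a - b is constant: e.g. (a, b) = (39, 5) -> (5, 4): the difference goes from 34 to 1.
(D) a * b is constant: e.g. (a, b) = (39, 5) -> (5, 4): the product goes from 195 to 20.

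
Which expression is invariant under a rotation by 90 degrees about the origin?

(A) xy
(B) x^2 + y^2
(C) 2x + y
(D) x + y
B

A rotation by 90 degrees sends (x, y) to (-y, x).
Substitute the transformed coordinates into each option and compare with the original:
(A) xy  ->  (-y)(x) = -xy   [differs from xy: not invariant]
(B) x^2 + y^2  ->  (-y)^2 + (x)^2 = x^2 + y^2   [equals x^2 + y^2: invariant]
(C) 2x + y  ->  2(-y) + (x) = x - 2y   [differs from 2x + y: not invariant]
(D) x + y  ->  (-y) + (x) = x - y   [differs from x + y: not invariant]

Only option (B), x^2 + y^2, is unchanged by the transformation.
Geometrically, x^2 + y^2 is the squared distance from the origin, which every rotation about the origin preserves.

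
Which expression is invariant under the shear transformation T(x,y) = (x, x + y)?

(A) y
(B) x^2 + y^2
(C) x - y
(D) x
D

Under the shear T(x,y) = (x, x + y):
Substitute the transformed coordinates into each option and compare with the original:
(A) y  ->  (x + y) = x + y   [differs from y: not invariant]
(B) x^2 + y^2  ->  (x)^2 + (x + y)^2 = 2x^2 + 2xy + y^2   [differs from x^2 + y^2: not invariant]
(C) x - y  ->  (x) - (x + y) = -y   [differs from x - y: not invariant]
(D) x  ->  (x) = x   [equals x: invariant]

Only option (D), x, is unchanged by the transformation.
A vertical shear moves points parallel to the y-axis, so the x-coordinate (and any function of x alone) is unchanged.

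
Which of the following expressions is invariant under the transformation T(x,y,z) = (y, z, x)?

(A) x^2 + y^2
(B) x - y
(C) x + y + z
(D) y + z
C

Apply T(x,y,z) = (y, z, x) to each option, i.e. replace (x, y, z) by the transformed coordinates.
Substitute the transformed coordinates into each option and compare with the original:
(A) x^2 + y^2  ->  (y)^2 + (z)^2 = y^2 + z^2   [differs from x^2 + y^2: not invariant]
(B) x - y  ->  (y) - (z) = y - z   [differs from x - y: not invariant]
(C) x + y + z  ->  (y) + (z) + (x) = x + y + z   [equals x + y + z: invariant]
(D) y + z  ->  (z) + (x) = x + z   [differs from y + z: not invariant]

Only option (C), x + y + z, is unchanged by the transformation.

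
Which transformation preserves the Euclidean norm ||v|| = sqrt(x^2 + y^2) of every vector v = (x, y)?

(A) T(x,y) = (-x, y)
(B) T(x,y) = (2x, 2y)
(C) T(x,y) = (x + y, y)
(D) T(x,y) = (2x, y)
A

A transformation preserves a norm if ||T(v)|| = ||v|| for every v; a single vector where the norm changes rules an option out.

(A) T(x,y) = (-x, y): preserves the norm -- it is an orthogonal map (a rotation/reflection), and (-x)^2 + (y)^2 simplifies to x^2 + y^2.
(B) T(x,y) = (2x, 2y): v = (1, 0) has norm sqrt((1)^2 + (0)^2) = 1, but T(v) = (2, 0) has norm 2 -- not preserved.
(C) T(x,y) = (x + y, y): v = (0, 1) has norm sqrt((0)^2 + (1)^2) = 1, but T(v) = (1, 1) has norm sqrt(2) -- not preserved.
(D) T(x,y) = (2x, y): v = (1, 0) has norm sqrt((1)^2 + (0)^2) = 1, but T(v) = (2, 0) has norm 2 -- not preserved.

Therefore the answer is (A).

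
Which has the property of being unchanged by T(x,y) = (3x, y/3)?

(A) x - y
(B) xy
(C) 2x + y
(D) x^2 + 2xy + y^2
B

An expression E(x,y) is invariant under T if E(T(x,y)) = E(x,y). Here T(x,y) = (3x, y/3).
Substitute the transformed coordinates into each option and compare with the original:
(A) x - y  ->  (3x) - (y/3) = 3x - y/3   [differs from x - y: not invariant]
(B) xy  ->  (3x)(y/3) = xy   [equals xy: invariant]
(C) 2x + y  ->  2(3x) + (y/3) = 6x + y/3   [differs from 2x + y: not invariant]
(D) x^2 + 2xy + y^2  ->  (3x)^2 + 2(3x)(y/3) + (y/3)^2 = 9x^2 + 2xy + y^2/9   [differs from x^2 + 2xy + y^2: not invariant]

Only option (B), xy, is unchanged by the transformation.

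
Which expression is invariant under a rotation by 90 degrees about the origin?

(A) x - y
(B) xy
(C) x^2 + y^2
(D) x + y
C

A rotation by 90 degrees sends (x, y) to (-y, x).
Substitute the transformed coordinates into each option and compare with the original:
(A) x - y  ->  (-y) - (x) = -x - y   [differs from x - y: not invariant]
(B) xy  ->  (-y)(x) = -xy   [differs from xy: not invariant]
(C) x^2 + y^2  ->  (-y)^2 + (x)^2 = x^2 + y^2   [equals x^2 + y^2: invariant]
(D) x + y  ->  (-y) + (x) = x - y   [differs from x + y: not invariant]

Only option (C), x^2 + y^2, is unchanged by the transformation.
Geometrically, x^2 + y^2 is the squared distance from the origin, which every rotation about the origin preserves.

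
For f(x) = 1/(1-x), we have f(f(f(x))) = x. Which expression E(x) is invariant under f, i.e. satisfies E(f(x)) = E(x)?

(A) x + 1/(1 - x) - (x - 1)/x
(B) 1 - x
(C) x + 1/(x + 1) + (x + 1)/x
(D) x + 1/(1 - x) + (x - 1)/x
D

Replace x by f(x) = 1/(1 - x) in each option and simplify. As a quick numerical cross-check, also compare E(5) with E(f(5)) = E(-1/4).

(A) x + 1/(1 - x) - (x - 1)/x  ->  (1/(1 - x)) + 1/(1 - (1/(1 - x))) - ((1/(1 - x)) - 1)/(1/(1 - x)) = (x^2(1 - x) - x + (x - 1)^2)/(x(x - 1)); check: E(5) = 79/20 but E(-1/4) = -89/20.   [not invariant]
(B) 1 - x  ->  1 - (1/(1 - x)) = x/(x - 1); check: E(5) = -4 but E(-1/4) = 5/4.   [not invariant]
(C) x + 1/(x + 1) + (x + 1)/x  ->  (1/(1 - x)) + 1/((1/(1 - x)) + 1) + ((1/(1 - x)) + 1)/(1/(1 - x)) = (-x^3 + 6x^2 - 11x + 7)/(x^2 - 3x + 2); check: E(5) = 191/30 but E(-1/4) = -23/12.   [not invariant]
(D) x + 1/(1 - x) + (x - 1)/x  ->  (1/(1 - x)) + 1/(1 - (1/(1 - x))) + ((1/(1 - x)) - 1)/(1/(1 - x)), which simplifies back to x + 1/(1 - x) + (x - 1)/x; check: E(5) = 111/20, E(-1/4) = 111/20.   [invariant]

Only (D) is unchanged. Indeed f(f(x)) = 1/(1 - 1/(1-x)) = (1-x)/(-x) = (x-1)/x, so E(x) = x + f(x) + f(f(x)) is the sum over the whole 3-cycle; applying f just permutes the three terms cyclically (x -> f(x) -> f(f(x)) -> x), leaving the sum unchanged.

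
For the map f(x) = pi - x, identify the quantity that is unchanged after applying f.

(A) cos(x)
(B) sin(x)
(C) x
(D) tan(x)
B

For f(x) = pi - x:
sin(pi - x) = sin(x), so sine is invariant under this transformation.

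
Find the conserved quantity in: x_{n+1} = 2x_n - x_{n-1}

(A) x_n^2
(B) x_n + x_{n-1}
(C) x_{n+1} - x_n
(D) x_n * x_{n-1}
C

For the recurrence x_{n+1} = 2x_n - x_{n-1}:

If x_{n+1} = 2x_n - x_{n-1}, then:
x_{n+1} - x_n = x_n - x_{n-1}
The first difference is constant throughout the sequence.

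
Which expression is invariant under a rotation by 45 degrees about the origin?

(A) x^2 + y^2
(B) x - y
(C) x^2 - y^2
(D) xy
A

A rotation by 45 degrees sends (x, y) to (sqrt(2)x/2 - sqrt(2)y/2, sqrt(2)x/2 + sqrt(2)y/2).
Substitute the transformed coordinates into each option and compare with the original:
(A) x^2 + y^2  ->  (sqrt(2)x/2 - sqrt(2)y/2)^2 + (sqrt(2)x/2 + sqrt(2)y/2)^2 = x^2 + y^2   [equals x^2 + y^2: invariant]
(B) x - y  ->  (sqrt(2)x/2 - sqrt(2)y/2) - (sqrt(2)x/2 + sqrt(2)y/2) = -sqrt(2)y   [differs from x - y: not invariant]
(C) x^2 - y^2  ->  (sqrt(2)x/2 - sqrt(2)y/2)^2 - (sqrt(2)x/2 + sqrt(2)y/2)^2 = -2xy   [differs from x^2 - y^2: not invariant]
(D) xy  ->  (sqrt(2)x/2 - sqrt(2)y/2)(sqrt(2)x/2 + sqrt(2)y/2) = x^2/2 - y^2/2   [differs from xy: not invariant]

Only option (A), x^2 + y^2, is unchanged by the transformation.
Geometrically, x^2 + y^2 is the squared distance from the origin, which every rotation about the origin preserves.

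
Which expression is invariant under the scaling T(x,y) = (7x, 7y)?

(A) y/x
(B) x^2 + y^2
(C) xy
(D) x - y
A

Under the uniform scaling T(x,y) = (7x, 7y):
Substitute the transformed coordinates into each option and compare with the original:
(A) y/x  ->  (7y)/(7x) = y/x   [equals y/x: invariant]
(B) x^2 + y^2  ->  (7x)^2 + (7y)^2 = 49x^2 + 49y^2   [differs from x^2 + y^2: not invariant]
(C) xy  ->  (7x)(7y) = 49xy   [differs from xy: not invariant]
(D) x - y  ->  (7x) - (7y) = 7x - 7y   [differs from x - y: not invariant]

Only option (A), y/x, is unchanged by the transformation.
The common factor 7 cancels in a ratio of coordinates, while sums, products and sums of squares pick up factors of 7 or 49.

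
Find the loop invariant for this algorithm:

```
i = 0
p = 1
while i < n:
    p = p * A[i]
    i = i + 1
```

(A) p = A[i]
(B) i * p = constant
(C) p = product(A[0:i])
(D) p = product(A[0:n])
C

A loop invariant must hold before the first iteration and be re-established by every execution of the body.

(C) p = product(A[0:i]): Initially i = 0 and p = 1 = product of the empty slice A[0:0]. If p = product(A[0:i]) holds at the top of an iteration, the body sets p to product(A[0:i]) * A[i] = product(A[0:i+1]) and then i to i+1, so the property is restored. At exit i = n, giving p = product(A[0:n]).

The other options fail:
(A) p = A[i]: after the first iteration p = A[0] but i = 1; in general p is a product of several elements, not a single one.
(B) i * p = constant: initially i * p = 0, but after one iteration it is 1 * A[0], which is nonzero in general.
(D) p = product(A[0:n]): false before the loop (p = 1, not the full product) -- it only becomes true at exit.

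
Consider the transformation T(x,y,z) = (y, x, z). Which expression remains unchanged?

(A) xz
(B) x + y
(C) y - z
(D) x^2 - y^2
B

Apply T(x,y,z) = (y, x, z) to each option, i.e. replace (x, y, z) by the transformed coordinates.
Substitute the transformed coordinates into each option and compare with the original:
(A) xz  ->  (y)(z) = yz   [differs from xz: not invariant]
(B) x + y  ->  (y) + (x) = x + y   [equals x + y: invariant]
(C) y - z  ->  (x) - (z) = x - z   [differs from y - z: not invariant]
(D) x^2 - y^2  ->  (y)^2 - (x)^2 = -x^2 + y^2   [differs from x^2 - y^2: not invariant]

Only option (B), x + y, is unchanged by the transformation.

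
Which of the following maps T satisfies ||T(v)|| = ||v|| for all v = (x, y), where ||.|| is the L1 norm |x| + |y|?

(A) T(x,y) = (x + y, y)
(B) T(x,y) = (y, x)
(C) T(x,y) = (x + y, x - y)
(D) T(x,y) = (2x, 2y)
B

A transformation preserves a norm if ||T(v)|| = ||v|| for every v; a single vector where the norm changes rules an option out.

(A) T(x,y) = (x + y, y): v = (0, 1) has norm |0| + |1| = 1, but T(v) = (1, 1) has norm 2 -- not preserved.
(B) T(x,y) = (y, x): preserves the norm -- it only permutes the coordinates and/or flips signs, which leaves |x| + |y| unchanged.
(C) T(x,y) = (x + y, x - y): v = (1, 0) has norm |1| + |0| = 1, but T(v) = (1, 1) has norm 2 -- not preserved.
(D) T(x,y) = (2x, 2y): v = (1, 0) has norm |1| + |0| = 1, but T(v) = (2, 0) has norm 2 -- not preserved.

Therefore the answer is (B).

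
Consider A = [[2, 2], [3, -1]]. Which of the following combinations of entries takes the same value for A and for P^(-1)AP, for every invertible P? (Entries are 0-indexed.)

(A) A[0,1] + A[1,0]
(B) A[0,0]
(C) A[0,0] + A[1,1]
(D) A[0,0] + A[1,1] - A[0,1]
C

A[0,0] + A[1,1] is the trace of A. By the cyclic property of the trace, tr(P^(-1)AP) = tr(APP^(-1)) = tr(A), so it is the same for every matrix similar to A.

The other combinations are not similarity invariants. For example, take P = [[1, -1], [0, 1]] (det P = 1), so P^(-1) = [[1, 1], [0, 1]] and
B = P^(-1)AP = [[5, -4], [3, -4]].
Evaluating each option on A and on B:
(A) A[0,1] + A[1,0]: 5 for A, -1 for B -> changes
(B) A[0,0]: 2 for A, 5 for B -> changes
(C) A[0,0] + A[1,1]: 1 for A, 1 for B -> unchanged
(D) A[0,0] + A[1,1] - A[0,1]: -1 for A, 5 for B -> changes

Only (C) A[0,0] + A[1,1] = 1 survives (and it does so for every P, not just this one), so it is the invariant.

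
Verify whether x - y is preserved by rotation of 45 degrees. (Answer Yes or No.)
No

Applying rotation by 45 degrees: x' = x*cos(45 degrees) - y*sin(45 degrees) = sqrt(2)x/2 - sqrt(2)y/2, y' = x*sin(45 degrees) + y*cos(45 degrees) = sqrt(2)x/2 + sqrt(2)y/2

Substituting into x - y:
(sqrt(2)x/2 - sqrt(2)y/2) - (sqrt(2)x/2 + sqrt(2)y/2)
= -sqrt(2)y

This differs from the original expression x - y, so it is NOT invariant.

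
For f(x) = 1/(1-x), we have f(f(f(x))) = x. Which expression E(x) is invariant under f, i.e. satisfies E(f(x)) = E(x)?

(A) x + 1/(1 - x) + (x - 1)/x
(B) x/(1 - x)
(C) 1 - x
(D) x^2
A

Replace x by f(x) = 1/(1 - x) in each option and simplify. As a quick numerical cross-check, also compare E(4) with E(f(4)) = E(-1/3).

(A) x + 1/(1 - x) + (x - 1)/x  ->  (1/(1 - x)) + 1/(1 - (1/(1 - x))) + ((1/(1 - x)) - 1)/(1/(1 - x)), which simplifies back to x + 1/(1 - x) + (x - 1)/x; check: E(4) = 53/12, E(-1/3) = 53/12.   [invariant]
(B) x/(1 - x)  ->  (1/(1 - x))/(1 - (1/(1 - x))) = -1/x; check: E(4) = -4/3 but E(-1/3) = -1/4.   [not invariant]
(C) 1 - x  ->  1 - (1/(1 - x)) = x/(x - 1); check: E(4) = -3 but E(-1/3) = 4/3.   [not invariant]
(D) x^2  ->  (1/(1 - x))^2 = (x - 1)^(-2); check: E(4) = 16 but E(-1/3) = 1/9.   [not invariant]

Only (A) is unchanged. Indeed f(f(x)) = 1/(1 - 1/(1-x)) = (1-x)/(-x) = (x-1)/x, so E(x) = x + f(x) + f(f(x)) is the sum over the whole 3-cycle; applying f just permutes the three terms cyclically (x -> f(x) -> f(f(x)) -> x), leaving the sum unchanged.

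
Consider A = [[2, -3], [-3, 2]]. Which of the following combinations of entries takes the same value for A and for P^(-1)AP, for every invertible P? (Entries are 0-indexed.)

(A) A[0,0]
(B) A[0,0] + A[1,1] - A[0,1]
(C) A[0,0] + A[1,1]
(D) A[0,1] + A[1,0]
C

A[0,0] + A[1,1] is the trace of A. By the cyclic property of the trace, tr(P^(-1)AP) = tr(APP^(-1)) = tr(A), so it is the same for every matrix similar to A.

The other combinations are not similarity invariants. For example, take P = [[1, 1], [0, 1]] (det P = 1), so P^(-1) = [[1, -1], [0, 1]] and
B = P^(-1)AP = [[5, 0], [-3, -1]].
Evaluating each option on A and on B:
(A) A[0,0]: 2 for A, 5 for B -> changes
(B) A[0,0] + A[1,1] - A[0,1]: 7 for A, 4 for B -> changes
(C) A[0,0] + A[1,1]: 4 for A, 4 for B -> unchanged
(D) A[0,1] + A[1,0]: -6 for A, -3 for B -> changes

Only (C) A[0,0] + A[1,1] = 4 survives (and it does so for every P, not just this one), so it is the invariant.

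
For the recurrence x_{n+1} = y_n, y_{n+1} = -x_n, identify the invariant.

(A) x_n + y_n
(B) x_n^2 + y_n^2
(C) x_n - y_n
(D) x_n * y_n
B

For the recurrence x_{n+1} = y_n, y_{n+1} = -x_n:

x_{n+1}^2 + y_{n+1}^2 = y_n^2 + (-x_n)^2 = x_n^2 + y_n^2
The sum of squares is conserved (like energy in a harmonic oscillator).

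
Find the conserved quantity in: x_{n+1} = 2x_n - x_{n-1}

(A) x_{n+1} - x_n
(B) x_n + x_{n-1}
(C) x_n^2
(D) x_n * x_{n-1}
A

For the recurrence x_{n+1} = 2x_n - x_{n-1}:

If x_{n+1} = 2x_n - x_{n-1}, then:
x_{n+1} - x_n = x_n - x_{n-1}
The first difference is constant throughout the sequence.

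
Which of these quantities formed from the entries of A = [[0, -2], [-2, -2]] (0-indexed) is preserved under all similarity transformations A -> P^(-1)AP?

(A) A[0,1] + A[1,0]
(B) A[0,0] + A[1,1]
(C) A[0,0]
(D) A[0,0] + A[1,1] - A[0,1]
B

A[0,0] + A[1,1] is the trace of A. By the cyclic property of the trace, tr(P^(-1)AP) = tr(APP^(-1)) = tr(A), so it is the same for every matrix similar to A.

The other combinations are not similarity invariants. For example, take P = [[1, 1], [0, 1]] (det P = 1), so P^(-1) = [[1, -1], [0, 1]] and
B = P^(-1)AP = [[2, 2], [-2, -4]].
Evaluating each option on A and on B:
(A) A[0,1] + A[1,0]: -4 for A, 0 for B -> changes
(B) A[0,0] + A[1,1]: -2 for A, -2 for B -> unchanged
(C) A[0,0]: 0 for A, 2 for B -> changes
(D) A[0,0] + A[1,1] - A[0,1]: 0 for A, -4 for B -> changes

Only (B) A[0,0] + A[1,1] = -2 survives (and it does so for every P, not just this one), so it is the invariant.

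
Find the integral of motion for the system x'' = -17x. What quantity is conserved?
E = (x')^2 + 17x^2

Multiply the equation by x':
x' * x'' = -17x * x'
The left side is d/dt[(x')^2/2] and the right side is d/dt[-17x^2/2], so
d/dt[(x')^2/2 + 17x^2/2] = 0, i.e. (x')^2/2 + 17x^2/2 = constant.
Multiplying by 2, the integral of motion is E = (x')^2 + 17x^2.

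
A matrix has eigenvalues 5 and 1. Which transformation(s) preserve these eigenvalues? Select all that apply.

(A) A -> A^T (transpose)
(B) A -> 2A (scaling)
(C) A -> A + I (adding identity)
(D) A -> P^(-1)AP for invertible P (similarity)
A and D

Eigenvalues are preserved by:
1. Similarity transformations: A -> P^(-1)AP (same characteristic polynomial)
2. Transpose: A^T has the same eigenvalues as A

Eigenvalues are NOT preserved by:
- Adding identity: eigenvalues become 5+1, 1+1
- Scaling: eigenvalues become 10, 2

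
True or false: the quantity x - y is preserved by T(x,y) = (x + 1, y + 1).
True

Substitute T(x,y) = (x + 1, y + 1) into the expression and compare with the original.

Original: x - y
After applying T: (x + 1) - (y + 1) = x - y

This is identical to the original x - y, so the expression is invariant.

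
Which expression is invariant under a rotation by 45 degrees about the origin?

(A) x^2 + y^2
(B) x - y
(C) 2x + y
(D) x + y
A

A rotation by 45 degrees sends (x, y) to (sqrt(2)x/2 - sqrt(2)y/2, sqrt(2)x/2 + sqrt(2)y/2).
Substitute the transformed coordinates into each option and compare with the original:
(A) x^2 + y^2  ->  (sqrt(2)x/2 - sqrt(2)y/2)^2 + (sqrt(2)x/2 + sqrt(2)y/2)^2 = x^2 + y^2   [equals x^2 + y^2: invariant]
(B) x - y  ->  (sqrt(2)x/2 - sqrt(2)y/2) - (sqrt(2)x/2 + sqrt(2)y/2) = -sqrt(2)y   [differs from x - y: not invariant]
(C) 2x + y  ->  2(sqrt(2)x/2 - sqrt(2)y/2) + (sqrt(2)x/2 + sqrt(2)y/2) = 3sqrt(2)x/2 - sqrt(2)y/2   [differs from 2x + y: not invariant]
(D) x + y  ->  (sqrt(2)x/2 - sqrt(2)y/2) + (sqrt(2)x/2 + sqrt(2)y/2) = sqrt(2)x   [differs from x + y: not invariant]

Only option (A), x^2 + y^2, is unchanged by the transformation.
Geometrically, x^2 + y^2 is the squared distance from the origin, which every rotation about the origin preserves.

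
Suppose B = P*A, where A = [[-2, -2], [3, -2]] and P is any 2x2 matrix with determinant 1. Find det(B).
10

By the multiplicative property of determinants, det(B) = det(P*A) = det(P) * det(A) = det(A),
so the determinant is invariant under multiplication by any determinant-1 matrix; we just need det(A).

det(A) = (-2)(-2) - (-2)(3) = 4 - (-6) = 10

Therefore det(B) = 1 * 10 = 10.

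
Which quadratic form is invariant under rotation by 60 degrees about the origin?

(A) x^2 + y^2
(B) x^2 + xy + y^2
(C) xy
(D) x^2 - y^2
A

Rotation by 60 degrees sends (x, y) to (x/2 - sqrt(3)y/2, sqrt(3)x/2 + y/2).
Substitute the transformed coordinates into each option and compare with the original:
(A) x^2 + y^2  ->  (x/2 - sqrt(3)y/2)^2 + (sqrt(3)x/2 + y/2)^2 = x^2 + y^2   [equals x^2 + y^2: invariant]
(B) x^2 + xy + y^2  ->  (x/2 - sqrt(3)y/2)^2 + (x/2 - sqrt(3)y/2)(sqrt(3)x/2 + y/2) + (sqrt(3)x/2 + y/2)^2 = sqrt(3)x^2/4 + x^2 - xy/2 - sqrt(3)y^2/4 + y^2   [differs from x^2 + xy + y^2: not invariant]
(C) xy  ->  (x/2 - sqrt(3)y/2)(sqrt(3)x/2 + y/2) = sqrt(3)x^2/4 - xy/2 - sqrt(3)y^2/4   [differs from xy: not invariant]
(D) x^2 - y^2  ->  (x/2 - sqrt(3)y/2)^2 - (sqrt(3)x/2 + y/2)^2 = -x^2/2 - sqrt(3)xy + y^2/2   [differs from x^2 - y^2: not invariant]

Only option (A), x^2 + y^2, is unchanged by the transformation.
x^2 + y^2 is the squared distance from the origin, which rotations preserve.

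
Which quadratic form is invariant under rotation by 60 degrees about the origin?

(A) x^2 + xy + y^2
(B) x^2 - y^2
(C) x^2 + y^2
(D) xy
C

Rotation by 60 degrees sends (x, y) to (x/2 - sqrt(3)y/2, sqrt(3)x/2 + y/2).
Substitute the transformed coordinates into each option and compare with the original:
(A) x^2 + xy + y^2  ->  (x/2 - sqrt(3)y/2)^2 + (x/2 - sqrt(3)y/2)(sqrt(3)x/2 + y/2) + (sqrt(3)x/2 + y/2)^2 = sqrt(3)x^2/4 + x^2 - xy/2 - sqrt(3)y^2/4 + y^2   [differs from x^2 + xy + y^2: not invariant]
(B) x^2 - y^2  ->  (x/2 - sqrt(3)y/2)^2 - (sqrt(3)x/2 + y/2)^2 = -x^2/2 - sqrt(3)xy + y^2/2   [differs from x^2 - y^2: not invariant]
(C) x^2 + y^2  ->  (x/2 - sqrt(3)y/2)^2 + (sqrt(3)x/2 + y/2)^2 = x^2 + y^2   [equals x^2 + y^2: invariant]
(D) xy  ->  (x/2 - sqrt(3)y/2)(sqrt(3)x/2 + y/2) = sqrt(3)x^2/4 - xy/2 - sqrt(3)y^2/4   [differs from xy: not invariant]

Only option (C), x^2 + y^2, is unchanged by the transformation.
x^2 + y^2 is the squared distance from the origin, which rotations preserve.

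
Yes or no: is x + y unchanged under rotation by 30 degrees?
No

Applying rotation by 30 degrees: x' = x*cos(30 degrees) - y*sin(30 degrees) = sqrt(3)x/2 - y/2, y' = x*sin(30 degrees) + y*cos(30 degrees) = x/2 + sqrt(3)y/2

Substituting into x + y:
(sqrt(3)x/2 - y/2) + (x/2 + sqrt(3)y/2)
= x/2 + sqrt(3)x/2 - y/2 + sqrt(3)y/2

This differs from the original expression x + y, so it is NOT invariant.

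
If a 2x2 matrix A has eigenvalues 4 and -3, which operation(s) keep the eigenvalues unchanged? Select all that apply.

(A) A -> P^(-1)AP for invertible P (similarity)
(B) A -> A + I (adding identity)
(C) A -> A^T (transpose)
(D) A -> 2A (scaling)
A and C

Eigenvalues are preserved by:
1. Similarity transformations: A -> P^(-1)AP (same characteristic polynomial)
2. Transpose: A^T has the same eigenvalues as A

Eigenvalues are NOT preserved by:
- Adding identity: eigenvalues become 4+1, -3+1
- Scaling: eigenvalues become 8, -6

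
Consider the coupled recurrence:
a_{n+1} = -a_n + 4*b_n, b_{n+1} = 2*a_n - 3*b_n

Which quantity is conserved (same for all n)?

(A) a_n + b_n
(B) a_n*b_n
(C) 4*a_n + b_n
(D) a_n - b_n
A

Replace a_n by a_{n+1} = -a_n + 4*b_n and b_n by b_{n+1} = 2*a_n - 3*b_n in each option and simplify:
(A) a_n + b_n  ->  (-a_n + 4*b_n) + (2*a_n - 3*b_n) = a_n + b_n   [conserved]
(B) a_n*b_n  ->  (-a_n + 4*b_n)*(2*a_n - 3*b_n) = -2*a_n^2 + 11*a_n*b_n - 12*b_n^2   [not conserved]
(C) 4*a_n + b_n  ->  4*(-a_n + 4*b_n) + (2*a_n - 3*b_n) = -2*a_n + 13*b_n   [not conserved]
(D) a_n - b_n  ->  (-a_n + 4*b_n) - (2*a_n - 3*b_n) = -3*a_n + 7*b_n   [not conserved]

Only (A) a_n + b_n returns to itself after one step, so it is the conserved quantity.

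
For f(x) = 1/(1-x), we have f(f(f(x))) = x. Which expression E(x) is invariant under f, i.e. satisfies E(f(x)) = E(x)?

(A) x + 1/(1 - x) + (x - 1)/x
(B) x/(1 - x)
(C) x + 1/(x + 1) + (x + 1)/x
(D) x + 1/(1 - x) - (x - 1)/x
A

Replace x by f(x) = 1/(1 - x) in each option and simplify. As a quick numerical cross-check, also compare E(4) with E(f(4)) = E(-1/3).

(A) x + 1/(1 - x) + (x - 1)/x  ->  (1/(1 - x)) + 1/(1 - (1/(1 - x))) + ((1/(1 - x)) - 1)/(1/(1 - x)), which simplifies back to x + 1/(1 - x) + (x - 1)/x; check: E(4) = 53/12, E(-1/3) = 53/12.   [invariant]
(B) x/(1 - x)  ->  (1/(1 - x))/(1 - (1/(1 - x))) = -1/x; check: E(4) = -4/3 but E(-1/3) = -1/4.   [not invariant]
(C) x + 1/(x + 1) + (x + 1)/x  ->  (1/(1 - x)) + 1/((1/(1 - x)) + 1) + ((1/(1 - x)) + 1)/(1/(1 - x)) = (-x^3 + 6x^2 - 11x + 7)/(x^2 - 3x + 2); check: E(4) = 109/20 but E(-1/3) = -5/6.   [not invariant]
(D) x + 1/(1 - x) - (x - 1)/x  ->  (1/(1 - x)) + 1/(1 - (1/(1 - x))) - ((1/(1 - x)) - 1)/(1/(1 - x)) = (x^2(1 - x) - x + (x - 1)^2)/(x(x - 1)); check: E(4) = 35/12 but E(-1/3) = -43/12.   [not invariant]

Only (A) is unchanged. Indeed f(f(x)) = 1/(1 - 1/(1-x)) = (1-x)/(-x) = (x-1)/x, so E(x) = x + f(x) + f(f(x)) is the sum over the whole 3-cycle; applying f just permutes the three terms cyclically (x -> f(x) -> f(f(x)) -> x), leaving the sum unchanged.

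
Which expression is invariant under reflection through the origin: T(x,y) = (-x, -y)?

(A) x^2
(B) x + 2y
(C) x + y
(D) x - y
A

The map is reflection through the origin: T(x,y) = (-x, -y).
Substitute the transformed coordinates into each option and compare with the original:
(A) x^2  ->  (-x)^2 = x^2   [equals x^2: invariant]
(B) x + 2y  ->  (-x) + 2(-y) = -x - 2y   [differs from x + 2y: not invariant]
(C) x + y  ->  (-x) + (-y) = -x - y   [differs from x + y: not invariant]
(D) x - y  ->  (-x) - (-y) = -x + y   [differs from x - y: not invariant]

Only option (A), x^2, is unchanged by the transformation.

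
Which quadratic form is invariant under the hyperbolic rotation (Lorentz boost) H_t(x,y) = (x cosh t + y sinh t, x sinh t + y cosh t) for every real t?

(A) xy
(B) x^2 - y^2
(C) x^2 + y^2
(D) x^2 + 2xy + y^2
B

Write x' = x cosh t + y sinh t, y' = x sinh t + y cosh t and substitute into each option:
(A) xy: (x cosh t + y sinh t)(x sinh t + y cosh t) = xy(cosh^2 t + sinh^2 t) + (x^2 + y^2) sinh t cosh t = xy cosh 2t + (x^2 + y^2)(sinh 2t)/2   [not invariant for t != 0]
(B) x^2 - y^2: (x cosh t + y sinh t)^2 - (x sinh t + y cosh t)^2 = x^2(cosh^2 t - sinh^2 t) + 2xy(cosh t sinh t - sinh t cosh t) + y^2(sinh^2 t - cosh^2 t) = x^2 - y^2   [invariant, using cosh^2 t - sinh^2 t = 1]
(C) x^2 + y^2: (x cosh t + y sinh t)^2 + (x sinh t + y cosh t)^2 = (x^2 + y^2)(cosh^2 t + sinh^2 t) + 4xy sinh t cosh t = (x^2 + y^2) cosh 2t + 2xy sinh 2t   [not invariant for t != 0]
(D) x^2 + 2xy + y^2: (x' + y')^2 with x' + y' = (x + y)(cosh t + sinh t) = (x + y)e^t, so it becomes (x + y)^2 e^(2t)   [not invariant for t != 0]

Only (B) x^2 - y^2 is unchanged; it is the Minkowski form preserved by Lorentz boosts, just as x^2 + y^2 is preserved by ordinary rotations.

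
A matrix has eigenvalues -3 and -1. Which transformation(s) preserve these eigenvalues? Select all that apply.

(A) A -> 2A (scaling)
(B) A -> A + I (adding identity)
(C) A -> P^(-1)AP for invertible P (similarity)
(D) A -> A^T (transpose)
C and D

Eigenvalues are preserved by:
1. Similarity transformations: A -> P^(-1)AP (same characteristic polynomial)
2. Transpose: A^T has the same eigenvalues as A

Eigenvalues are NOT preserved by:
- Adding identity: eigenvalues become -3+1, -1+1
- Scaling: eigenvalues become -6, -2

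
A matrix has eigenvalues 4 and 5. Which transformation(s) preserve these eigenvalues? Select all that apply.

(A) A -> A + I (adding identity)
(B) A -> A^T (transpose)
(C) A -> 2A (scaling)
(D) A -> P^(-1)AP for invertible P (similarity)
B and D

Eigenvalues are preserved by:
1. Similarity transformations: A -> P^(-1)AP (same characteristic polynomial)
2. Transpose: A^T has the same eigenvalues as A

Eigenvalues are NOT preserved by:
- Adding identity: eigenvalues become 4+1, 5+1
- Scaling: eigenvalues become 8, 10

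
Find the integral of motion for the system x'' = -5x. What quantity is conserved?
E = (x')^2 + 5x^2

Multiply the equation by x':
x' * x'' = -5x * x'
The left side is d/dt[(x')^2/2] and the right side is d/dt[-5x^2/2], so
d/dt[(x')^2/2 + 5x^2/2] = 0, i.e. (x')^2/2 + 5x^2/2 = constant.
Multiplying by 2, the integral of motion is E = (x')^2 + 5x^2.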